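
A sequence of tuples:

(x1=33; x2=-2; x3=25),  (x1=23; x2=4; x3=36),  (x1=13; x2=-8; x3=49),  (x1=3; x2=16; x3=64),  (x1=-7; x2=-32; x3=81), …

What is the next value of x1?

X1: −10 each step; 33, 23, 13, 3, -7 → -17.

-17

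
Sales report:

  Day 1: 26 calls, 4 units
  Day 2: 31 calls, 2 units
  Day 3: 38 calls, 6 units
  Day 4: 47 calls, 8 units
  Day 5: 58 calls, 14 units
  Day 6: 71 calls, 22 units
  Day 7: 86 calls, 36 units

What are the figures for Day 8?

Calls: differences are 5, 7, 9, … (increasing by 2 each time); 26, 31, 38, 47, 58, 71, 86 → 103.
Units: 4, 2, 6, 8, 14, 22, 36 → 58 (each term is the sum of the two before it).
Combining the parts gives 103 calls, 58 units.

103 calls, 58 units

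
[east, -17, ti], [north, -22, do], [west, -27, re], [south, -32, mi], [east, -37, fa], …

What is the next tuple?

Direction goes east, north, west, south, east → north (repeats east → north → west → south).
For the second slot, −5 each step: -17, -22, -27, -32, -37 → -42.
Note: runs through the solfège scale do→ti; ti, do, re, mi, fa → sol.
So the next tuple is [north, -42, sol].

[north, -42, sol]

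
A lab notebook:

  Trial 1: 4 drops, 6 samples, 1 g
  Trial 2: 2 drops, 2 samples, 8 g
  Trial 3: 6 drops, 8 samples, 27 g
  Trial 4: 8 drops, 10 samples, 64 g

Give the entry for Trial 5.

For the drops, each term is the sum of the two before it: 4, 2, 6, 8 → 14.
Samples — each term is the sum of the two before it: 6, 2, 8, 10 → 18.
G: 1, 8, 27, 64 → 125 (perfect cubes: 1³, 2³, 3³, …).
Combining the parts gives 14 drops, 18 samples, 125 g.

14 drops, 18 samples, 125 g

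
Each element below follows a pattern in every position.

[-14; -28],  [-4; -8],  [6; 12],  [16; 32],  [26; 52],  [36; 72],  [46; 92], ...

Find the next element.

[56; 112]

First entry goes -14, -4, 6, 16, 26, 36, 46 → 56 (+10 each step).
Second entry goes -28, -8, 12, 32, 52, 72, 92 → 112 (always 2 × the first entry).
So the next element is [56; 112].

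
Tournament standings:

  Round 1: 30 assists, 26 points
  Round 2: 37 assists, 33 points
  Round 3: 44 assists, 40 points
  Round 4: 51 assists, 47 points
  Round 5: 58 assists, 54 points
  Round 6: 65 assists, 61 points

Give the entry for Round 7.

72 assists, 68 points

Assists — +7 each step: 30, 37, 44, 51, 58, 65 → 72.
For the points, always 4 less than the assists: 26, 33, 40, 47, 54, 61 → 68.
Combining the parts gives 72 assists, 68 points.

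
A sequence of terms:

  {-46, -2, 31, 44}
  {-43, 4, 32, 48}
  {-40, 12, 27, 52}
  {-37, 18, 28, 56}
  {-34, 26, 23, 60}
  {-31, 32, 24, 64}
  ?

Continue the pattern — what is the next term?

First slot goes -46, -43, -40, -37, -34, -31 → -28 (+3 each step).
Second slot — alternating steps +6, +8, +6, +8, …: -2, 4, 12, 18, 26, 32 → 40.
Third slot: alternating steps +1, −5, +1, −5, …, so 31, 32, 27, 28, 23, 24 → 19.
Fourth slot: 44, 48, 52, 56, 60, 64 → 68 (+4 each step).
Combining the parts gives {-28, 40, 19, 68}.

{-28, 40, 19, 68}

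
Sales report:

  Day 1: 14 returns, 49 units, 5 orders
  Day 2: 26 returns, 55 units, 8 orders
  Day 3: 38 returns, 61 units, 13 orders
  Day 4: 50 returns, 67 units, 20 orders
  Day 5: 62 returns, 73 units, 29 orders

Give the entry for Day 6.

74 returns, 79 units, 40 orders

For the returns, +12 each step: 14, 26, 38, 50, 62 → 74.
Units: 49, 55, 61, 67, 73 → 79 (+6 each step).
Orders: differences are 3, 5, 7, … (increasing by 2 each time); 5, 8, 13, 20, 29 → 40.
So the next row is 74 returns, 79 units, 40 orders.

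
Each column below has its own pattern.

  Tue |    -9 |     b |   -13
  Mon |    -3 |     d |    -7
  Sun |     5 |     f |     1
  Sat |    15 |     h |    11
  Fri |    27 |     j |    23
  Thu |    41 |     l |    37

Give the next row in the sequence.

Wed  57  n  53

For the day, runs backward through the weekdays Mon→Sun: Tue, Mon, Sun, Sat, Fri, Thu → Wed.
Second component: differences are 6, 8, 10, … (increasing by 2 each time); -9, -3, 5, 15, 27, 41 → 57.
Letter: letters move forward 2 places in the alphabet; b, d, f, h, j, l → n.
Fourth component goes -13, -7, 1, 11, 23, 37 → 53 (always 4 less than the second component).
Putting it together: Wed  57  n  53.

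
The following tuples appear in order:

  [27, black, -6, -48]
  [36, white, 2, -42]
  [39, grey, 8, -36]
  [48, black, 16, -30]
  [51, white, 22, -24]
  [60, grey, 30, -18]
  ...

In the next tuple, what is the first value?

63

First value: alternating steps +9, +3, +9, +3, …; 27, 36, 39, 48, 51, 60 → 63.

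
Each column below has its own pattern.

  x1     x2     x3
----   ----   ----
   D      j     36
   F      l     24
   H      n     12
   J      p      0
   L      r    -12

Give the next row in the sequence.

N  t  -24

For the column x1, letters move forward 2 places in the alphabet: D, F, H, J, L → N.
Column x2 — letters move forward 2 places in the alphabet: j, l, n, p, r → t.
Column x3 — −12 each step: 36, 24, 12, 0, -12 → -24.
Putting it together: N  t  -24.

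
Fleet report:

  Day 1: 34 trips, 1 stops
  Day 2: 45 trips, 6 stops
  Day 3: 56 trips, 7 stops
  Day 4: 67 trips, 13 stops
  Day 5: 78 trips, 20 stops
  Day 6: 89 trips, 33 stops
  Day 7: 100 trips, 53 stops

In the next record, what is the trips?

111

Trips goes 34, 45, 56, 67, 78, 89, 100 → 111 (+11 each step).
Stops: 1, 6, 7, 13, 20, 33, 53 → 86 (each term is the sum of the two before it).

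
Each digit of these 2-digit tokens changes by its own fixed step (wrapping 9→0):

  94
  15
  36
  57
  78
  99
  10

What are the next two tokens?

31, 52

First digit: +2 each step, mod 10; 9, 1, 3, 5, 7, 9, 1 → 3 → 5.
For the second digit, +1 each step, mod 10: 4, 5, 6, 7, 8, 9, 0 → 1 → 2.
Putting the parts together: 31 and then 52.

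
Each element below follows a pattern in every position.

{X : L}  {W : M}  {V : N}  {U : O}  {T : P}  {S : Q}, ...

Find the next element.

First letter: X, W, V, U, T, S → R (letters move back 1 place in the alphabet).
Second letter: letters move forward 1 place in the alphabet; L, M, N, O, P, Q → R.
So the next element is {R : R}.

{R : R}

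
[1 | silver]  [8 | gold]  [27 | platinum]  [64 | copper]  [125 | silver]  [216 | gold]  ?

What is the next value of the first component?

First component: perfect cubes: 1³, 2³, 3³, …, so 1, 8, 27, 64, 125, 216 → 343.

343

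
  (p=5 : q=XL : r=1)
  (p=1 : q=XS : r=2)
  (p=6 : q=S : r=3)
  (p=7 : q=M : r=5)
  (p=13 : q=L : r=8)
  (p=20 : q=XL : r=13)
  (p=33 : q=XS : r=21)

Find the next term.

(p=53 : q=S : r=34)

For the p, each term is the sum of the two before it: 5, 1, 6, 7, 13, 20, 33 → 53.
Q — repeats XL → XS → S → M → L: XL, XS, S, M, L, XL, XS → S.
R: each term is the sum of the two before it; 1, 2, 3, 5, 8, 13, 21 → 34.
So the next term is (p=53 : q=S : r=34).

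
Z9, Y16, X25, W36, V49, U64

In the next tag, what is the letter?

Letter: Z, Y, X, W, V, U → T (letters move back 1 place in the alphabet).

T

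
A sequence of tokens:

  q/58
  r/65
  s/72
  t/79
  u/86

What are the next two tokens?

v/93 then w/100

Letter: q, r, s, t, u → v → w (letters move forward 1 place in the alphabet).
Second component goes 58, 65, 72, 79, 86 → 93 → 100 (+7 each step).
So the next two tokens are v/93 and w/100.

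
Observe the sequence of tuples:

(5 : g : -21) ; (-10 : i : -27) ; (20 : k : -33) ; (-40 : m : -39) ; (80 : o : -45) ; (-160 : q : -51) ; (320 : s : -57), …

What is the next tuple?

(-640 : u : -63)

First slot — ×(-2) each step: 5, -10, 20, -40, 80, -160, 320 → -640.
Letter: g, i, k, m, o, q, s → u (letters move forward 2 places in the alphabet).
Third slot goes -21, -27, -33, -39, -45, -51, -57 → -63 (−6 each step).
So the next tuple is (-640 : u : -63).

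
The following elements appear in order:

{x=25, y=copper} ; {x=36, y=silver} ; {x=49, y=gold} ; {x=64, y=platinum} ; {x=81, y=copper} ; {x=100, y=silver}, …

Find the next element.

X: 25, 36, 49, 64, 81, 100 → 121 (perfect squares: 5², 6², 7², …).
Y goes copper, silver, gold, platinum, copper, silver → gold (repeats copper → silver → gold → platinum).
So the next element is {x=121, y=gold}.

{x=121, y=gold}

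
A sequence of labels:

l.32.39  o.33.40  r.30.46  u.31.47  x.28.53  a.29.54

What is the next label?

d.26.60

Letter: l, o, r, u, x, a → d (letters move forward 3 places in the alphabet, wrapping Z→A).
Second component: 32, 33, 30, 31, 28, 29 → 26 (alternating steps +1, −3, +1, −3, …).
Third component: alternating steps +1, +6, +1, +6, …, so 39, 40, 46, 47, 53, 54 → 60.
Combining the parts gives d.26.60.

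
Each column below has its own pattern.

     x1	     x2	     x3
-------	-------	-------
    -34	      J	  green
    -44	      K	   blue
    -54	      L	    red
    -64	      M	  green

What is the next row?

Column x1 goes -34, -44, -54, -64 → -74 (−10 each step).
For the column x2, letters move forward 1 place in the alphabet: J, K, L, M → N.
Column x3: repeats green → blue → red; green, blue, red, green → blue.
Putting it together: -74  N  blue.

-74  N  blue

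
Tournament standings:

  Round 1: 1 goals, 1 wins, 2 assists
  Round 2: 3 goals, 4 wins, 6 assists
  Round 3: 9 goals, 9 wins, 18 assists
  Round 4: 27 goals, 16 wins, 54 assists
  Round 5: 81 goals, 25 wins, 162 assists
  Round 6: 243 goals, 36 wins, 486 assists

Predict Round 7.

729 goals, 49 wins, 1458 assists

Goals: 1, 3, 9, 27, 81, 243 → 729 (×3 each step).
Wins: perfect squares: 1², 2², 3², …; 1, 4, 9, 16, 25, 36 → 49.
Assists: ×3 each step; 2, 6, 18, 54, 162, 486 → 1458.
Combining the parts gives 729 goals, 49 wins, 1458 assists.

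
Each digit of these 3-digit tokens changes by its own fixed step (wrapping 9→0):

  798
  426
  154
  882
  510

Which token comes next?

248

For the first digit, −3 each step, mod 10: 7, 4, 1, 8, 5 → 2.
For the second digit, +3 each step, mod 10: 9, 2, 5, 8, 1 → 4.
For the third digit, −2 each step, mod 10: 8, 6, 4, 2, 0 → 8.
So the next token is 248.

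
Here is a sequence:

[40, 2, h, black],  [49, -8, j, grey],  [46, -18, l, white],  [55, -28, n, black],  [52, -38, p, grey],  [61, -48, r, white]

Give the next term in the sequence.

[58, -58, t, black]

First part — alternating steps +9, −3, +9, −3, …: 40, 49, 46, 55, 52, 61 → 58.
For the second part, −10 each step: 2, -8, -18, -28, -38, -48 → -58.
For the letter, letters move forward 2 places in the alphabet: h, j, l, n, p, r → t.
For the shade, repeats black → grey → white: black, grey, white, black, grey, white → black.
So the next term is [58, -58, t, black].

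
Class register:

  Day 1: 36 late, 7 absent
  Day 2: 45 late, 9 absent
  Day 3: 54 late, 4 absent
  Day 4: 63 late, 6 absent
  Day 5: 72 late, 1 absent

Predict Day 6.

81 late, 3 absent

Late goes 36, 45, 54, 63, 72 → 81 (+9 each step).
Absent goes 7, 9, 4, 6, 1 → 3 (alternating steps +2, −5, +2, −5, …).
So the next row is 81 late, 3 absent.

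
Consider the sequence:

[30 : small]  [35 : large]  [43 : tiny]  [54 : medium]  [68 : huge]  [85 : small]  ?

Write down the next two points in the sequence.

[105 : large], [128 : tiny]

First value: 30, 35, 43, 54, 68, 85 → 105 → 128 (differences are 5, 8, 11, … (increasing by 3 each time)).
For the size, repeats small → large → tiny → medium → huge: small, large, tiny, medium, huge, small → large → tiny.
So the next two points are [105 : large] and [128 : tiny].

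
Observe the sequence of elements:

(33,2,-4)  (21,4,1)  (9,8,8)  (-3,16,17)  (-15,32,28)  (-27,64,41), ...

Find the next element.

(-39,128,56)

For the first entry, −12 each step: 33, 21, 9, -3, -15, -27 → -39.
Second entry: ×2 each step; 2, 4, 8, 16, 32, 64 → 128.
Third entry: differences are 5, 7, 9, … (increasing by 2 each time); -4, 1, 8, 17, 28, 41 → 56.
So the next element is (-39,128,56).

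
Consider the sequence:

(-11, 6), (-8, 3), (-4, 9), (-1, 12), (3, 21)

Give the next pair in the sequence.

(6, 33)

First slot — alternating steps +3, +4, +3, +4, …: -11, -8, -4, -1, 3 → 6.
Second slot — each term is the sum of the two before it: 6, 3, 9, 12, 21 → 33.
Putting it together: (6, 33).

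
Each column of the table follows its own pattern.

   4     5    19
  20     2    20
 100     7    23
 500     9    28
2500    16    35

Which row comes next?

12500  25  44

First component: 4, 20, 100, 500, 2500 → 12500 (×5 each step).
Second component: each term is the sum of the two before it, so 5, 2, 7, 9, 16 → 25.
Third component: differences are 1, 3, 5, … (increasing by 2 each time); 19, 20, 23, 28, 35 → 44.
So the next row is 12500  25  44.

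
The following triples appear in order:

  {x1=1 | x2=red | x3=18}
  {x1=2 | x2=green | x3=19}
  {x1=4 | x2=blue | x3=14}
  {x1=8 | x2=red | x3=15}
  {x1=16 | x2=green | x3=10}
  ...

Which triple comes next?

{x1=32 | x2=blue | x3=11}

X1 goes 1, 2, 4, 8, 16 → 32 (×2 each step).
X2 — repeats red → green → blue: red, green, blue, red, green → blue.
X3: alternating steps +1, −5, +1, −5, …, so 18, 19, 14, 15, 10 → 11.
Putting it together: {x1=32 | x2=blue | x3=11}.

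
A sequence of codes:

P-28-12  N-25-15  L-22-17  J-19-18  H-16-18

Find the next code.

For the letter, letters move back 2 places in the alphabet: P, N, L, J, H → F.
Second component — −3 each step: 28, 25, 22, 19, 16 → 13.
Third component: 12, 15, 17, 18, 18 → 17 (differences are 3, 2, 1, … (decreasing by 1 each time)).
Combining the parts gives F-13-17.

F-13-17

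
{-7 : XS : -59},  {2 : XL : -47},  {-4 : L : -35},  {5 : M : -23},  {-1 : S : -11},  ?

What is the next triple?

First entry: -7, 2, -4, 5, -1 → 8 (alternating steps +9, −6, +9, −6, …).
Size goes XS, XL, L, M, S → XS (runs backward through clothing sizes XS→XL).
Third entry goes -59, -47, -35, -23, -11 → 1 (+12 each step).
So the next triple is {8 : XS : 1}.

{8 : XS : 1}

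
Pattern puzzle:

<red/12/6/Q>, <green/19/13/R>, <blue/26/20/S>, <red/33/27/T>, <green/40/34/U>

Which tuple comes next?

Colour: repeats red → green → blue; red, green, blue, red, green → blue.
Second coordinate — +7 each step: 12, 19, 26, 33, 40 → 47.
Third coordinate: 6, 13, 20, 27, 34 → 41 (always 6 less than the second coordinate).
Letter: Q, R, S, T, U → V (letters move forward 1 place in the alphabet).
Combining the parts gives <blue/47/41/V>.

<blue/47/41/V>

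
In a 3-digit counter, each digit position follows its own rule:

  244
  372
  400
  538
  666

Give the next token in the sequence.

794

First digit: 2, 3, 4, 5, 6 → 7 (+1 each step, mod 10).
Second digit: +3 each step, mod 10; 4, 7, 0, 3, 6 → 9.
Third digit — −2 each step, mod 10: 4, 2, 0, 8, 6 → 4.
So the next token is 794.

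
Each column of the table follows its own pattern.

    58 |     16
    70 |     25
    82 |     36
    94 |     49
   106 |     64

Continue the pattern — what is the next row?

First component: +12 each step; 58, 70, 82, 94, 106 → 118.
Second component — perfect squares: 4², 5², 6², …: 16, 25, 36, 49, 64 → 81.
Putting it together: 118  81.

118  81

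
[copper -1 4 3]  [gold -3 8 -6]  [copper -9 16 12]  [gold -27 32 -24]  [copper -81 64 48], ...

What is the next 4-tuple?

[gold -243 128 -96]

Metal goes copper, gold, copper, gold, copper → gold (alternates copper ↔ gold).
Second component: ×3 each step; -1, -3, -9, -27, -81 → -243.
For the third component, ×2 each step: 4, 8, 16, 32, 64 → 128.
Fourth component — ×(-2) each step: 3, -6, 12, -24, 48 → -96.
So the next 4-tuple is [gold -243 128 -96].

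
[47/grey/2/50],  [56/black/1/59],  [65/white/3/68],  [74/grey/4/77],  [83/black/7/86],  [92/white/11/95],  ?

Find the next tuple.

First entry — +9 each step: 47, 56, 65, 74, 83, 92 → 101.
Shade — repeats grey → black → white: grey, black, white, grey, black, white → grey.
Third entry: each term is the sum of the two before it; 2, 1, 3, 4, 7, 11 → 18.
Fourth entry goes 50, 59, 68, 77, 86, 95 → 104 (always 3 more than the first entry).
Putting it together: [101/grey/18/104].

[101/grey/18/104]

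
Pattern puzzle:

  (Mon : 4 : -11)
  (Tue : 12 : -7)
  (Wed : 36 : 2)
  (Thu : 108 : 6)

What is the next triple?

Day goes Mon, Tue, Wed, Thu → Fri (runs through the weekdays Mon→Sun).
For the second component, ×3 each step: 4, 12, 36, 108 → 324.
Third component: alternating steps +4, +9, +4, +9, …, so -11, -7, 2, 6 → 15.
Combining the parts gives (Fri : 324 : 15).

(Fri : 324 : 15)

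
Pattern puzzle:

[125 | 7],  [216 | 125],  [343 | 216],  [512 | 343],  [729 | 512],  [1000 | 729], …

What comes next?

First coordinate: perfect cubes: 5³, 6³, 7³, …, so 125, 216, 343, 512, 729, 1000 → 1331.
Second coordinate: always the previous value of the first coordinate, so 7, 125, 216, 343, 512, 729 → 1000.
Putting it together: [1331 | 1000].

[1331 | 1000]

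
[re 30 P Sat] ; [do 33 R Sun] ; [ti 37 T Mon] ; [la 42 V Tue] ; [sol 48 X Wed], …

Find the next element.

[fa 55 Z Thu]

Note: re, do, ti, la, sol → fa (runs backward through the solfège scale do→ti).
Second coordinate: differences are 3, 4, 5, … (increasing by 1 each time), so 30, 33, 37, 42, 48 → 55.
Letter goes P, R, T, V, X → Z (letters move forward 2 places in the alphabet).
Day — runs through the weekdays Mon→Sun: Sat, Sun, Mon, Tue, Wed → Thu.
So the next element is [fa 55 Z Thu].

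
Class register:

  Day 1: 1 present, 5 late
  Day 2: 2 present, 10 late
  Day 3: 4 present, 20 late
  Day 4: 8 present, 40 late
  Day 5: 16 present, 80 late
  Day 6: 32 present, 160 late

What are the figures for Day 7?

64 present, 320 late

Present: ×2 each step, so 1, 2, 4, 8, 16, 32 → 64.
Late: ×2 each step, so 5, 10, 20, 40, 80, 160 → 320.
Putting it together: 64 present, 320 late.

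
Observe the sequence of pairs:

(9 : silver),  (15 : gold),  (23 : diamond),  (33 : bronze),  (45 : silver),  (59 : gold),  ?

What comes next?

First entry: 9, 15, 23, 33, 45, 59 → 75 (differences are 6, 8, 10, … (increasing by 2 each time)).
Rank — repeats silver → gold → diamond → bronze: silver, gold, diamond, bronze, silver, gold → diamond.
Putting it together: (75 : diamond).

(75 : diamond)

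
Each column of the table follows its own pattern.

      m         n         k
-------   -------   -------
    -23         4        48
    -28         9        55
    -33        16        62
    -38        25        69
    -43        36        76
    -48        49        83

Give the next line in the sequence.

-53  64  90

Column m goes -23, -28, -33, -38, -43, -48 → -53 (−5 each step).
Column n — perfect squares: 2², 3², 4², …: 4, 9, 16, 25, 36, 49 → 64.
Column k: 48, 55, 62, 69, 76, 83 → 90 (+7 each step).
So the next line is -53  64  90.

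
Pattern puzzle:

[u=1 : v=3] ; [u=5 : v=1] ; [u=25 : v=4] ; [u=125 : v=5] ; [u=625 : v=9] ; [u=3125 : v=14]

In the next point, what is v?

23

V: 3, 1, 4, 5, 9, 14 → 23 (each term is the sum of the two before it).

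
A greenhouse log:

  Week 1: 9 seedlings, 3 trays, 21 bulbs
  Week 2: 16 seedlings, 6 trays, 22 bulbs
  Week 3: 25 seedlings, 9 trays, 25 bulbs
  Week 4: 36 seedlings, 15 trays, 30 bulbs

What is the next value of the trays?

24

Trays: each term is the sum of the two before it; 3, 6, 9, 15 → 24.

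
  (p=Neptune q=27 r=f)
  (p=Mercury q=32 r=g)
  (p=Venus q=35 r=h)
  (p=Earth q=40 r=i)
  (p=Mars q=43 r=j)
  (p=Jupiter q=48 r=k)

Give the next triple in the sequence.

P: runs through the planets Mercury→Neptune, so Neptune, Mercury, Venus, Earth, Mars, Jupiter → Saturn.
Q: alternating steps +5, +3, +5, +3, …, so 27, 32, 35, 40, 43, 48 → 51.
R goes f, g, h, i, j, k → l (letters move forward 1 place in the alphabet).
So the next triple is (p=Saturn q=51 r=l).

(p=Saturn q=51 r=l)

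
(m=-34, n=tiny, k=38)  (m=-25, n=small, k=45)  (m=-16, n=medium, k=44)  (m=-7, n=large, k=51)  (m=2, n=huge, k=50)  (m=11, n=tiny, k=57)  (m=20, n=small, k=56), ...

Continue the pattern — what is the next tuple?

For the m, +9 each step: -34, -25, -16, -7, 2, 11, 20 → 29.
For the n, repeats tiny → small → medium → large → huge: tiny, small, medium, large, huge, tiny, small → medium.
K — alternating steps +7, −1, +7, −1, …: 38, 45, 44, 51, 50, 57, 56 → 63.
So the next tuple is (m=29, n=medium, k=63).

(m=29, n=medium, k=63)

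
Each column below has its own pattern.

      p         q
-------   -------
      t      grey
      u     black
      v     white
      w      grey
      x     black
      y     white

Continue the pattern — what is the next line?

Column p: t, u, v, w, x, y → z (letters move forward 1 place in the alphabet).
Column q — repeats grey → black → white: grey, black, white, grey, black, white → grey.
Putting it together: z  grey.

z  grey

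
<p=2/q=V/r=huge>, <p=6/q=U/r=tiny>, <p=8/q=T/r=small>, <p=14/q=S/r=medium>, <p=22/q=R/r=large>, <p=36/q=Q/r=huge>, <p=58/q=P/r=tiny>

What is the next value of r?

small

P — each term is the sum of the two before it: 2, 6, 8, 14, 22, 36, 58 → 94.
Q: V, U, T, S, R, Q, P → O (letters move back 1 place in the alphabet).
R — repeats huge → tiny → small → medium → large: huge, tiny, small, medium, large, huge, tiny → small.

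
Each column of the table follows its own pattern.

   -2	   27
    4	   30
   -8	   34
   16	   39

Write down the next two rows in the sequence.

First component goes -2, 4, -8, 16 → -32 → 64 (×(-2) each step).
Second component: 27, 30, 34, 39 → 45 → 52 (differences are 3, 4, 5, … (increasing by 1 each time)).
Putting the parts together: -32  45 and then 64  52.

-32  45; 64  52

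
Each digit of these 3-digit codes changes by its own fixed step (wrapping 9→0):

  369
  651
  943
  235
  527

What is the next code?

For the first digit, +3 each step, mod 10: 3, 6, 9, 2, 5 → 8.
Second digit goes 6, 5, 4, 3, 2 → 1 (−1 each step, mod 10).
Third digit: +2 each step, mod 10; 9, 1, 3, 5, 7 → 9.
Combining the parts gives 819.

819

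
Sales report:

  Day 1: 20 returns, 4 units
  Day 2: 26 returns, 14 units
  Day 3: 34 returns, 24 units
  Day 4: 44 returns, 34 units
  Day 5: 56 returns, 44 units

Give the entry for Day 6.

70 returns, 54 units

Returns: differences are 6, 8, 10, … (increasing by 2 each time), so 20, 26, 34, 44, 56 → 70.
Units — +10 each step: 4, 14, 24, 34, 44 → 54.
Putting it together: 70 returns, 54 units.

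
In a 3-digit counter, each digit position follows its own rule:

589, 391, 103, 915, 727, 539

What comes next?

341

First digit — −2 each step, mod 10: 5, 3, 1, 9, 7, 5 → 3.
Second digit: 8, 9, 0, 1, 2, 3 → 4 (+1 each step, mod 10).
Third digit: +2 each step, mod 10, so 9, 1, 3, 5, 7, 9 → 1.
Combining the parts gives 341.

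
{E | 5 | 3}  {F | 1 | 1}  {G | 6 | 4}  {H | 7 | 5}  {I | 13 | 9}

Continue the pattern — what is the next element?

Letter: letters move forward 1 place in the alphabet, so E, F, G, H, I → J.
Second slot — each term is the sum of the two before it: 5, 1, 6, 7, 13 → 20.
For the third slot, each term is the sum of the two before it: 3, 1, 4, 5, 9 → 14.
Combining the parts gives {J | 20 | 14}.

{J | 20 | 14}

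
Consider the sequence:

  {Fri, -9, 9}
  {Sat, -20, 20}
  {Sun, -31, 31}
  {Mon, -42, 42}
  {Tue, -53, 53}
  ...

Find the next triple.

Day: runs through the weekdays Mon→Sun; Fri, Sat, Sun, Mon, Tue → Wed.
Second entry — −11 each step: -9, -20, -31, -42, -53 → -64.
Third entry: always the negative of the second entry, so 9, 20, 31, 42, 53 → 64.
So the next triple is {Wed, -64, 64}.

{Wed, -64, 64}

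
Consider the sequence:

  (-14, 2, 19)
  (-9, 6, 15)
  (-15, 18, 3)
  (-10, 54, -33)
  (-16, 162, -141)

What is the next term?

(-11, 486, -465)

First component: alternating steps +5, −6, +5, −6, …, so -14, -9, -15, -10, -16 → -11.
Second component: 2, 6, 18, 54, 162 → 486 (×3 each step).
Third component: together with the second component always sums to 21; 19, 15, 3, -33, -141 → -465.
Combining the parts gives (-11, 486, -465).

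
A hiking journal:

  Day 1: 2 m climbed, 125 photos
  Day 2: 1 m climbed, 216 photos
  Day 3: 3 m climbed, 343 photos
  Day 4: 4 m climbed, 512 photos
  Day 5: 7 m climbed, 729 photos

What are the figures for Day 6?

11 m climbed, 1000 photos

M climbed goes 2, 1, 3, 4, 7 → 11 (each term is the sum of the two before it).
Photos: perfect cubes: 5³, 6³, 7³, …; 125, 216, 343, 512, 729 → 1000.
Combining the parts gives 11 m climbed, 1000 photos.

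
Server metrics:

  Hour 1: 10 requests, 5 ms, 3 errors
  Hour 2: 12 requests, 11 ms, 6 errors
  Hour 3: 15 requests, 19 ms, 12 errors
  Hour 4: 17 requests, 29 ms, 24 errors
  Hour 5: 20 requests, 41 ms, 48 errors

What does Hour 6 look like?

Requests goes 10, 12, 15, 17, 20 → 22 (alternating steps +2, +3, +2, +3, …).
Ms goes 5, 11, 19, 29, 41 → 55 (differences are 6, 8, 10, … (increasing by 2 each time)).
For the errors, ×2 each step: 3, 6, 12, 24, 48 → 96.
Putting it together: 22 requests, 55 ms, 96 errors.

22 requests, 55 ms, 96 errors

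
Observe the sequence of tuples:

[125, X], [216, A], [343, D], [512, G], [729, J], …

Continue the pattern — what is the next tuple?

[1000, M]

First component: perfect cubes: 5³, 6³, 7³, …, so 125, 216, 343, 512, 729 → 1000.
Letter goes X, A, D, G, J → M (letters move forward 3 places in the alphabet, wrapping Z→A).
Putting it together: [1000, M].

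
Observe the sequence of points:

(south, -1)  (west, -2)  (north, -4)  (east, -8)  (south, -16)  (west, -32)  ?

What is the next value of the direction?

Direction goes south, west, north, east, south, west → north (repeats south → west → north → east).

north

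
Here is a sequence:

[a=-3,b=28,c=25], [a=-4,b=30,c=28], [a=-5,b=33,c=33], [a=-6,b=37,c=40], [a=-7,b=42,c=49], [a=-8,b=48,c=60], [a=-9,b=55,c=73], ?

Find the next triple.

[a=-10,b=63,c=88]

For the a, −1 each step: -3, -4, -5, -6, -7, -8, -9 → -10.
For the b, differences are 2, 3, 4, … (increasing by 1 each time): 28, 30, 33, 37, 42, 48, 55 → 63.
C: differences are 3, 5, 7, … (increasing by 2 each time); 25, 28, 33, 40, 49, 60, 73 → 88.
Putting it together: [a=-10,b=63,c=88].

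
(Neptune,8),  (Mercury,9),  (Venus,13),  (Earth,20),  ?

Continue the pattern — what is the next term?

Planet — runs through the planets Mercury→Neptune: Neptune, Mercury, Venus, Earth → Mars.
Second entry: differences are 1, 4, 7, … (increasing by 3 each time), so 8, 9, 13, 20 → 30.
So the next term is (Mars,30).

(Mars,30)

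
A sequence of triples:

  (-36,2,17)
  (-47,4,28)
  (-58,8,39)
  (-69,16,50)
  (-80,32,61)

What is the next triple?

First part: −11 each step; -36, -47, -58, -69, -80 → -91.
Second part: ×2 each step; 2, 4, 8, 16, 32 → 64.
Third part: 17, 28, 39, 50, 61 → 72 (together with the first part always sums to -19).
Combining the parts gives (-91,64,72).

(-91,64,72)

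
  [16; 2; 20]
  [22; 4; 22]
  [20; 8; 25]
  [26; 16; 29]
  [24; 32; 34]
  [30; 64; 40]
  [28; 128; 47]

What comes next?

First slot: alternating steps +6, −2, +6, −2, …; 16, 22, 20, 26, 24, 30, 28 → 34.
Second slot: 2, 4, 8, 16, 32, 64, 128 → 256 (×2 each step).
Third slot: 20, 22, 25, 29, 34, 40, 47 → 55 (differences are 2, 3, 4, … (increasing by 1 each time)).
Combining the parts gives [34; 256; 55].

[34; 256; 55]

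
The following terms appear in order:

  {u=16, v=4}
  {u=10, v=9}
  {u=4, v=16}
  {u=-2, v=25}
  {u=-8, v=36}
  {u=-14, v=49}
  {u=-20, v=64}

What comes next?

U: −6 each step, so 16, 10, 4, -2, -8, -14, -20 → -26.
V — perfect squares: 2², 3², 4², …: 4, 9, 16, 25, 36, 49, 64 → 81.
Putting it together: {u=-26, v=81}.

{u=-26, v=81}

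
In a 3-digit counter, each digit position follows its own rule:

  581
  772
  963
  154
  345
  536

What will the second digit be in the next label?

For the first digit, +2 each step, mod 10: 5, 7, 9, 1, 3, 5 → 7.
For the second digit, −1 each step, mod 10: 8, 7, 6, 5, 4, 3 → 2.
Third digit: 1, 2, 3, 4, 5, 6 → 7 (+1 each step, mod 10).

2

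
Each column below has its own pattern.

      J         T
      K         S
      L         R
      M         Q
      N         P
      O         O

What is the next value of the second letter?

Second letter — letters move back 1 place in the alphabet: T, S, R, Q, P, O → N.

N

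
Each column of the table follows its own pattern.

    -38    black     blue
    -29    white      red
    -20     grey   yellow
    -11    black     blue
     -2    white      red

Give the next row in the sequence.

For the first component, +9 each step: -38, -29, -20, -11, -2 → 7.
Shade goes black, white, grey, black, white → grey (repeats black → white → grey).
Colour: repeats blue → red → yellow, so blue, red, yellow, blue, red → yellow.
Putting it together: 7  grey  yellow.

7  grey  yellow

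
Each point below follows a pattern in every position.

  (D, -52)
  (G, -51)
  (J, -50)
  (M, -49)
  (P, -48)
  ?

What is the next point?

Letter goes D, G, J, M, P → S (letters move forward 3 places in the alphabet).
Second part: +1 each step; -52, -51, -50, -49, -48 → -47.
Combining the parts gives (S, -47).

(S, -47)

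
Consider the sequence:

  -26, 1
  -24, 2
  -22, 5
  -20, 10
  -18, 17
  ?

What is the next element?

First component: -26, -24, -22, -20, -18 → -16 (+2 each step).
For the second component, differences are 1, 3, 5, … (increasing by 2 each time): 1, 2, 5, 10, 17 → 26.
Putting it together: -16, 26.

-16, 26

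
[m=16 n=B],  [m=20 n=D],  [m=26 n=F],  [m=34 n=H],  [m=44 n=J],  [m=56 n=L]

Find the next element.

M — differences are 4, 6, 8, … (increasing by 2 each time): 16, 20, 26, 34, 44, 56 → 70.
N goes B, D, F, H, J, L → N (letters move forward 2 places in the alphabet).
Putting it together: [m=70 n=N].

[m=70 n=N]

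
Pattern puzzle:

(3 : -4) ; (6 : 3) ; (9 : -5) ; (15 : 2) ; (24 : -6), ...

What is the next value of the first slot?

First slot — each term is the sum of the two before it: 3, 6, 9, 15, 24 → 39.
Second slot: alternating steps +7, −8, +7, −8, …, so -4, 3, -5, 2, -6 → 1.

39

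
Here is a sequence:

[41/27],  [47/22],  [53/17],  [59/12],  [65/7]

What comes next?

[71/2]

First value: +6 each step, so 41, 47, 53, 59, 65 → 71.
Second value: −5 each step; 27, 22, 17, 12, 7 → 2.
So the next element is [71/2].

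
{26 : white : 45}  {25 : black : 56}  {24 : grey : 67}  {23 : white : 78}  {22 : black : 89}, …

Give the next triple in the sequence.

First slot: −1 each step; 26, 25, 24, 23, 22 → 21.
Shade: repeats white → black → grey, so white, black, grey, white, black → grey.
For the third slot, +11 each step: 45, 56, 67, 78, 89 → 100.
So the next triple is {21 : grey : 100}.

{21 : grey : 100}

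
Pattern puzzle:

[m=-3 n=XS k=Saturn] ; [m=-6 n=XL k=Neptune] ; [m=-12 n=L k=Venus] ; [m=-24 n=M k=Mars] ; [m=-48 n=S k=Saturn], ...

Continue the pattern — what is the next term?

[m=-96 n=XS k=Neptune]

For the m, ×2 each step: -3, -6, -12, -24, -48 → -96.
N: runs backward through clothing sizes XS→XL; XS, XL, L, M, S → XS.
For the k, repeats Saturn → Neptune → Venus → Mars: Saturn, Neptune, Venus, Mars, Saturn → Neptune.
So the next term is [m=-96 n=XS k=Neptune].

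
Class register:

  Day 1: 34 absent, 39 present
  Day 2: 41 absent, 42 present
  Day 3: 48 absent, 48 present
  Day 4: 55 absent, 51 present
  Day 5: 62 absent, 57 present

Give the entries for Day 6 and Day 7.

69 absent, 60 present; 76 absent, 66 present

Absent: +7 each step; 34, 41, 48, 55, 62 → 69 → 76.
Present: 39, 42, 48, 51, 57 → 60 → 66 (alternating steps +3, +6, +3, +6, …).
Putting the parts together: 69 absent, 60 present and then 76 absent, 66 present.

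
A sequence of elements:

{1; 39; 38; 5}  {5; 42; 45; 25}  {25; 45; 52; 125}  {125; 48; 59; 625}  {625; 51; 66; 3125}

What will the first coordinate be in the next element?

First coordinate — ×5 each step: 1, 5, 25, 125, 625 → 3125.

3125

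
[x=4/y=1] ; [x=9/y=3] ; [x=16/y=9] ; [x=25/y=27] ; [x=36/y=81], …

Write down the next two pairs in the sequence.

[x=49/y=243], [x=64/y=729]

X: perfect squares: 2², 3², 4², …; 4, 9, 16, 25, 36 → 49 → 64.
For the y, ×3 each step: 1, 3, 9, 27, 81 → 243 → 729.
Putting the parts together: [x=49/y=243] and then [x=64/y=729].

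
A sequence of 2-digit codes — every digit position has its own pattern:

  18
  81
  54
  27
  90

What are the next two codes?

First digit: 1, 8, 5, 2, 9 → 6 → 3 (−3 each step, mod 10).
For the second digit, +3 each step, mod 10: 8, 1, 4, 7, 0 → 3 → 6.
So the next two codes are 63 and 36.

63, 36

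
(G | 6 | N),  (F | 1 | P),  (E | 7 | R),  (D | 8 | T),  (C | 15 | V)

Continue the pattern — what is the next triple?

(B | 23 | X)

First letter: letters move back 1 place in the alphabet; G, F, E, D, C → B.
Second slot: each term is the sum of the two before it, so 6, 1, 7, 8, 15 → 23.
Second letter: letters move forward 2 places in the alphabet, so N, P, R, T, V → X.
Combining the parts gives (B | 23 | X).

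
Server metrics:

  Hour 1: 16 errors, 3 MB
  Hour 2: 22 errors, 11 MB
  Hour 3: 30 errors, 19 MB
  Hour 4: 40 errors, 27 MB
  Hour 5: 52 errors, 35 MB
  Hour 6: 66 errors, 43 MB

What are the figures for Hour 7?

Errors goes 16, 22, 30, 40, 52, 66 → 82 (differences are 6, 8, 10, … (increasing by 2 each time)).
MB — +8 each step: 3, 11, 19, 27, 35, 43 → 51.
So the next line is 82 errors, 51 MB.

82 errors, 51 MB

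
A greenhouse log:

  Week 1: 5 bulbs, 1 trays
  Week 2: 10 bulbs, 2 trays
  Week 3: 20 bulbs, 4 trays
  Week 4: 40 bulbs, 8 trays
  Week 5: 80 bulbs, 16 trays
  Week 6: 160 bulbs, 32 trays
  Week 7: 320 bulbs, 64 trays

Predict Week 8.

Bulbs: ×2 each step, so 5, 10, 20, 40, 80, 160, 320 → 640.
Trays goes 1, 2, 4, 8, 16, 32, 64 → 128 (×2 each step).
Putting it together: 640 bulbs, 128 trays.

640 bulbs, 128 trays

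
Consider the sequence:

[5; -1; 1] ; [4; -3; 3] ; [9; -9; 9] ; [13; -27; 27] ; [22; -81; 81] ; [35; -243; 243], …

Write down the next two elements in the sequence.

First slot: 5, 4, 9, 13, 22, 35 → 57 → 92 (each term is the sum of the two before it).
Second slot: ×3 each step, so -1, -3, -9, -27, -81, -243 → -729 → -2187.
Third slot: 1, 3, 9, 27, 81, 243 → 729 → 2187 (always the negative of the second slot).
Putting the parts together: [57; -729; 729] and then [92; -2187; 2187].

[57; -729; 729], [92; -2187; 2187]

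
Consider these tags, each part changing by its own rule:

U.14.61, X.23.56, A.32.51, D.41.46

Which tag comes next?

For the letter, letters move forward 3 places in the alphabet, wrapping Z→A: U, X, A, D → G.
Second component goes 14, 23, 32, 41 → 50 (+9 each step).
Third component — −5 each step: 61, 56, 51, 46 → 41.
Putting it together: G.50.41.

G.50.41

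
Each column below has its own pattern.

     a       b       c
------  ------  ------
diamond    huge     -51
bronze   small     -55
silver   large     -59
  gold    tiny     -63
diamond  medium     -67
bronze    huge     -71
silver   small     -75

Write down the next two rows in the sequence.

Column a — repeats diamond → bronze → silver → gold: diamond, bronze, silver, gold, diamond, bronze, silver → gold → diamond.
Column b goes huge, small, large, tiny, medium, huge, small → large → tiny (repeats huge → small → large → tiny → medium).
Column c: -51, -55, -59, -63, -67, -71, -75 → -79 → -83 (−4 each step).
Putting the parts together: gold  large  -79 and then diamond  tiny  -83.

gold  large  -79; diamond  tiny  -83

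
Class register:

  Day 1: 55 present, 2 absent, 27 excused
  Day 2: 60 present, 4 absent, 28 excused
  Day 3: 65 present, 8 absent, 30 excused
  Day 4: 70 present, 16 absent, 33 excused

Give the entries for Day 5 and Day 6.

Present goes 55, 60, 65, 70 → 75 → 80 (+5 each step).
For the absent, ×2 each step: 2, 4, 8, 16 → 32 → 64.
Excused: differences are 1, 2, 3, … (increasing by 1 each time); 27, 28, 30, 33 → 37 → 42.
Putting the parts together: 75 present, 32 absent, 37 excused and then 80 present, 64 absent, 42 excused.

75 present, 32 absent, 37 excused; 80 present, 64 absent, 42 excused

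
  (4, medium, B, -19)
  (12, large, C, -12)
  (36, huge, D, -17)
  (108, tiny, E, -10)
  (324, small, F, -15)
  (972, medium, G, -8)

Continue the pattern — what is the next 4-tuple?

(2916, large, H, -13)

First value — ×3 each step: 4, 12, 36, 108, 324, 972 → 2916.
For the size, repeats medium → large → huge → tiny → small: medium, large, huge, tiny, small, medium → large.
Letter: letters move forward 1 place in the alphabet, so B, C, D, E, F, G → H.
Fourth value — alternating steps +7, −5, +7, −5, …: -19, -12, -17, -10, -15, -8 → -13.
Putting it together: (2916, large, H, -13).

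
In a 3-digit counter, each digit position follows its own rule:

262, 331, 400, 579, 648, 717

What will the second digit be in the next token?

8

First digit: +1 each step, mod 10; 2, 3, 4, 5, 6, 7 → 8.
Second digit goes 6, 3, 0, 7, 4, 1 → 8 (−3 each step, mod 10).
Third digit: −1 each step, mod 10, so 2, 1, 0, 9, 8, 7 → 6.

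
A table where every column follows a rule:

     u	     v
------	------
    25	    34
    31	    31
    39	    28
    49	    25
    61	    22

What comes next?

75  19

Column u: differences are 6, 8, 10, … (increasing by 2 each time), so 25, 31, 39, 49, 61 → 75.
Column v: 34, 31, 28, 25, 22 → 19 (−3 each step).
Combining the parts gives 75  19.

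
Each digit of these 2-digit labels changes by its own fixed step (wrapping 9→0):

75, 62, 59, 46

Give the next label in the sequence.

For the first digit, −1 each step, mod 10: 7, 6, 5, 4 → 3.
Second digit goes 5, 2, 9, 6 → 3 (−3 each step, mod 10).
So the next label is 33.

33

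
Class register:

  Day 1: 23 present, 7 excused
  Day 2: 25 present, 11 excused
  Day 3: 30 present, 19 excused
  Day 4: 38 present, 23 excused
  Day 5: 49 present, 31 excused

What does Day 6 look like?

63 present, 35 excused

For the present, differences are 2, 5, 8, … (increasing by 3 each time): 23, 25, 30, 38, 49 → 63.
Excused goes 7, 11, 19, 23, 31 → 35 (alternating steps +4, +8, +4, +8, …).
Combining the parts gives 63 present, 35 excused.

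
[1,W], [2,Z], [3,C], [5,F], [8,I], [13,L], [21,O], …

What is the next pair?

First part: 1, 2, 3, 5, 8, 13, 21 → 34 (each term is the sum of the two before it).
Letter: W, Z, C, F, I, L, O → R (letters move forward 3 places in the alphabet, wrapping Z→A).
So the next pair is [34,R].

[34,R]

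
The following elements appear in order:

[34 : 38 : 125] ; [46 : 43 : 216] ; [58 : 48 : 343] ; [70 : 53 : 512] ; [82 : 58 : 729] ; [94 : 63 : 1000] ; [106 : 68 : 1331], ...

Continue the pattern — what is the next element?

[118 : 73 : 1728]

First component: 34, 46, 58, 70, 82, 94, 106 → 118 (+12 each step).
Second component — +5 each step: 38, 43, 48, 53, 58, 63, 68 → 73.
Third component: perfect cubes: 5³, 6³, 7³, …, so 125, 216, 343, 512, 729, 1000, 1331 → 1728.
Combining the parts gives [118 : 73 : 1728].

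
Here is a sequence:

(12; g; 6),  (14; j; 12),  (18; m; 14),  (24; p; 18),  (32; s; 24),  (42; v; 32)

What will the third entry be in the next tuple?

42

First entry: differences are 2, 4, 6, … (increasing by 2 each time); 12, 14, 18, 24, 32, 42 → 54.
Letter — letters move forward 3 places in the alphabet: g, j, m, p, s, v → y.
Third entry: always the previous value of the first entry, so 6, 12, 14, 18, 24, 32 → 42.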